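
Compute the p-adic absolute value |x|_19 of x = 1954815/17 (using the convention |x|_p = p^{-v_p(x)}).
|1954815/17|_19 = 1/130321

Step 1 — compute v_19(x) by factoring powers of 19 out of the numerator and denominator: v_19(1954815/17) = 4. Step 2 — apply |x|_p = p^{-v_p(x)} = 19^{-4} = 1/130321.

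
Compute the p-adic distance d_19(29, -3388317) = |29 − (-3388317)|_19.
d_19(29, -3388317) = 1/130321

Step 1 — x − y = 29 − (-3388317) = 3388346. Step 2 — v_19(3388346) = 4 (factor: 3388346 = (19^4 · 26); the sign does not affect v_p). Step 3 — |x − y|_19 = 19^{-4} = 1/130321.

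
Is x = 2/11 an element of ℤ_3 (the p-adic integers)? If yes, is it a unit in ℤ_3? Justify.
x ∈ ℤ_3^× (unit); v_3(x) = 0

ℤ_3 = {x ∈ ℚ_3 : v_3(x) ≥ 0} and ℤ_3^× = {x ∈ ℤ_3 : v_3(x) = 0}. Here v_3(2/11) = v_3(num) − v_3(den) = 0; compare against these criteria.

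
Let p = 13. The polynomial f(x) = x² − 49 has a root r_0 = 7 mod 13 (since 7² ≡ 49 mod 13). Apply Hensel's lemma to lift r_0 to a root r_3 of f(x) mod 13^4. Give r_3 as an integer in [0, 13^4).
r_3 = 7 (mod 28561)

Hensel's recurrence: r_{i+1} = r_i − f(r_i)·(f′(r_i))^{-1} mod 13^{i+2}, with f′(x) = 2x. Iterate:
  r_0 = 7 (mod 13)
  r_1 = 7 (mod 169)
  r_2 = 7 (mod 2197)
  r_3 = 7 (mod 28561)
Final: r_3 = 7, and one checks f(r_3) ≡ 0 mod 13^4.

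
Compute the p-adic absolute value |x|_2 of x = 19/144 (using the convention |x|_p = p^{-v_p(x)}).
|19/144|_2 = 16

Step 1 — compute v_2(x) by factoring powers of 2 out of the numerator and denominator: v_2(19/144) = -4. Step 2 — apply |x|_p = p^{-v_p(x)} = 2^{4} = 16.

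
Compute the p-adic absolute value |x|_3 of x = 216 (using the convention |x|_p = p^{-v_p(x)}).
|216|_3 = 1/27

Step 1 — compute v_3(x) by factoring powers of 3 out of the numerator and denominator: v_3(216) = 3. Step 2 — apply |x|_p = p^{-v_p(x)} = 3^{-3} = 1/27.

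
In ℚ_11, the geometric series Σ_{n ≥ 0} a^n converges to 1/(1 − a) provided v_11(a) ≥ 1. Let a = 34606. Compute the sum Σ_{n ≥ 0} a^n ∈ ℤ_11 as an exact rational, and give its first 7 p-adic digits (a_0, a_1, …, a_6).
Σ a^n = 1/(1 − a) = -1/34605;  first 7 digits = (1, 0, 0, 4, 2, 0, 5)

v_11(a) = 3 ≥ 1, so the series converges in ℤ_11 to 1/(1 − a) = 1/(1 − 34606) = -1/34605. Expand this rational in ℤ_11: compute digits iteratively via d_i = x_i mod 11, x_{i+1} = (x_i − d_i)/11. The first 7 digits are (1, 0, 0, 4, 2, 0, 5).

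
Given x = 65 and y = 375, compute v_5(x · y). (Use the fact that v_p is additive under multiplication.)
v_5(24375) = 4

v_p(x) = 1 (factor: 65 = 5^1 · 13); v_p(y) = 3 (factor: 375 = 5^3 · 3). Additivity: v_p(xy) = v_p(x) + v_p(y) = 1 + 3 = 4. (Direct check: xy = 24375 = 5^4 · (39).)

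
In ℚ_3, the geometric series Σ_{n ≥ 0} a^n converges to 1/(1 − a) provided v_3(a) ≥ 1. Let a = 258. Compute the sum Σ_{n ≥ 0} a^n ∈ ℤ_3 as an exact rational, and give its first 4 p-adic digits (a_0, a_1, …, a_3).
Σ a^n = 1/(1 − a) = -1/257;  first 4 digits = (1, 2, 2, 1)

v_3(a) = 1 ≥ 1, so the series converges in ℤ_3 to 1/(1 − a) = 1/(1 − 258) = -1/257. Expand this rational in ℤ_3: compute digits iteratively via d_i = x_i mod 3, x_{i+1} = (x_i − d_i)/3. The first 4 digits are (1, 2, 2, 1).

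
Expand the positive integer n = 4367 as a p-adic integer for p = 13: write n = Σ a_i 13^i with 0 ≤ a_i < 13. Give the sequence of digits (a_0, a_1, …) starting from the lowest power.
(a_0, a_1, …) = (12, 10, 12, 1)

Repeated division by 13 gives the digits low-to-high: 4367 = 12 + 10·13^1 + 12·13^2 + 1·13^3. Digit sequence: (12, 10, 12, 1).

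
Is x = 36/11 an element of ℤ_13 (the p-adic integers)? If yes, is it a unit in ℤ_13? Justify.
x ∈ ℤ_13^× (unit); v_13(x) = 0

ℤ_13 = {x ∈ ℚ_13 : v_13(x) ≥ 0} and ℤ_13^× = {x ∈ ℤ_13 : v_13(x) = 0}. Here v_13(36/11) = v_13(num) − v_13(den) = 0; compare against these criteria.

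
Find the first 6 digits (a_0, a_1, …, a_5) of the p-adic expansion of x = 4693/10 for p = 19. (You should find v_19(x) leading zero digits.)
(a_0, …, a_5) = (0, 0, 7, 13, 5, 13)

v_19(4693/10) = 2, so a_0 = ... = a_1 = 0. Factor out: x = 19^2 · u with u = 13/10 a unit in ℤ_19. Expand u iteratively via a_{v+i} = u_i mod 19, u_{i+1} = (u_i − a_{v+i})/19:
  u_0 = 13/10;  a_2 = 7;  u_1 = (u_0 − 7)/19 = -3/10
  u_1 = -3/10;  a_3 = 13;  u_2 = (u_1 − 13)/19 = -7/10
  u_2 = -7/10;  a_4 = 5;  u_3 = (u_2 − 5)/19 = -3/10
  u_3 = -3/10;  a_5 = 13;  u_4 = (u_3 − 13)/19 = -7/10
Digits: (0, 0, 7, 13, 5, 13).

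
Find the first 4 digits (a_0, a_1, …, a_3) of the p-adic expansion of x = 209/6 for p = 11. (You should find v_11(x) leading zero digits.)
(a_0, …, a_3) = (0, 5, 9, 1)

v_11(209/6) = 1, so a_0 = ... = a_0 = 0. Factor out: x = 11^1 · u with u = 19/6 a unit in ℤ_11. Expand u iteratively via a_{v+i} = u_i mod 11, u_{i+1} = (u_i − a_{v+i})/11:
  u_0 = 19/6;  a_1 = 5;  u_1 = (u_0 − 5)/11 = -1/6
  u_1 = -1/6;  a_2 = 9;  u_2 = (u_1 − 9)/11 = -5/6
  u_2 = -5/6;  a_3 = 1;  u_3 = (u_2 − 1)/11 = -1/6
Digits: (0, 5, 9, 1).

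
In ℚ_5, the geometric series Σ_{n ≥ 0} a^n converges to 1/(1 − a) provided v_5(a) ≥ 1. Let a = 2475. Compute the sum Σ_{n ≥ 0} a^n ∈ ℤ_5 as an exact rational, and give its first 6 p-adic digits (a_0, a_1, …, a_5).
Σ a^n = 1/(1 − a) = -1/2474;  first 6 digits = (1, 0, 4, 4, 4, 0)

v_5(a) = 2 ≥ 1, so the series converges in ℤ_5 to 1/(1 − a) = 1/(1 − 2475) = -1/2474. Expand this rational in ℤ_5: compute digits iteratively via d_i = x_i mod 5, x_{i+1} = (x_i − d_i)/5. The first 6 digits are (1, 0, 4, 4, 4, 0).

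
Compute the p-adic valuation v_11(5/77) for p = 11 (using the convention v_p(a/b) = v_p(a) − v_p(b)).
v_11(5/77) = -1

Factor powers of 11 from the numerator and denominator of the reduced fraction: 5 = 11^0 · 5 and 77 = 11^1 · 7. Apply v_p(a/b) = v_p(a) − v_p(b): v_11(5/77) = 0 − 1 = -1.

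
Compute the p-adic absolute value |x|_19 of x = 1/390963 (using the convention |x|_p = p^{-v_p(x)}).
|1/390963|_19 = 130321

Step 1 — compute v_19(x) by factoring powers of 19 out of the numerator and denominator: v_19(1/390963) = -4. Step 2 — apply |x|_p = p^{-v_p(x)} = 19^{4} = 130321.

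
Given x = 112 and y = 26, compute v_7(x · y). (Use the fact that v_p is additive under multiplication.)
v_7(2912) = 1

v_p(x) = 1 (factor: 112 = 7^1 · 16); v_p(y) = 0 (factor: 26 = 7^0 · 26). Additivity: v_p(xy) = v_p(x) + v_p(y) = 1 + 0 = 1. (Direct check: xy = 2912 = 7^1 · (416).)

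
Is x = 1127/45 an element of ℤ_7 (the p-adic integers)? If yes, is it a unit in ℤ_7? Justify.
x ∈ ℤ_7 but not a unit; v_7(x) = 2 > 0

ℤ_7 = {x ∈ ℚ_7 : v_7(x) ≥ 0} and ℤ_7^× = {x ∈ ℤ_7 : v_7(x) = 0}. Here v_7(1127/45) = v_7(num) − v_7(den) = 2; compare against these criteria.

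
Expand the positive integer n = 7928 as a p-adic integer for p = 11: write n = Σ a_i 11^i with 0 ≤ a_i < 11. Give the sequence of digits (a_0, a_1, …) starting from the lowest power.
(a_0, a_1, …) = (8, 5, 10, 5)

Repeated division by 11 gives the digits low-to-high: 7928 = 8 + 5·11^1 + 10·11^2 + 5·11^3. Digit sequence: (8, 5, 10, 5).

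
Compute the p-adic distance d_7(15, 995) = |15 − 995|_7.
d_7(15, 995) = 1/49

Step 1 — x − y = 15 − 995 = -980. Step 2 — v_7(-980) = 2 (factor: -980 = −(7^2 · 20); the sign does not affect v_p). Step 3 — |x − y|_7 = 7^{-2} = 1/49.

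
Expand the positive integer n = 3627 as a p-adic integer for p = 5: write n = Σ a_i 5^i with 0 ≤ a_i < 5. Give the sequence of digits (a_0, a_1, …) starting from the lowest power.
(a_0, a_1, …) = (2, 0, 0, 4, 0, 1)

Repeated division by 5 gives the digits low-to-high: 3627 = 2 + 4·5^3 + 1·5^5. Digit sequence: (2, 0, 0, 4, 0, 1).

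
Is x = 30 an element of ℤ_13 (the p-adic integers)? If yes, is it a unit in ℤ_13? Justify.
x ∈ ℤ_13^× (unit); v_13(x) = 0

ℤ_13 = {x ∈ ℚ_13 : v_13(x) ≥ 0} and ℤ_13^× = {x ∈ ℤ_13 : v_13(x) = 0}. Here v_13(30) = v_13(num) − v_13(den) = 0; compare against these criteria.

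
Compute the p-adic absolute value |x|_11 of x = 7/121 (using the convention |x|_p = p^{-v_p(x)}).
|7/121|_11 = 121

Step 1 — compute v_11(x) by factoring powers of 11 out of the numerator and denominator: v_11(7/121) = -2. Step 2 — apply |x|_p = p^{-v_p(x)} = 11^{2} = 121.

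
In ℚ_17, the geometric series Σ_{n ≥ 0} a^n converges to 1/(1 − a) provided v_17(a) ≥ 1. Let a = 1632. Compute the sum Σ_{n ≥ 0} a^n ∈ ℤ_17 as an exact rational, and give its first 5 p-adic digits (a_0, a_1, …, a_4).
Σ a^n = 1/(1 − a) = -1/1631;  first 5 digits = (1, 11, 7, 3, 8)

v_17(a) = 1 ≥ 1, so the series converges in ℤ_17 to 1/(1 − a) = 1/(1 − 1632) = -1/1631. Expand this rational in ℤ_17: compute digits iteratively via d_i = x_i mod 17, x_{i+1} = (x_i − d_i)/17. The first 5 digits are (1, 11, 7, 3, 8).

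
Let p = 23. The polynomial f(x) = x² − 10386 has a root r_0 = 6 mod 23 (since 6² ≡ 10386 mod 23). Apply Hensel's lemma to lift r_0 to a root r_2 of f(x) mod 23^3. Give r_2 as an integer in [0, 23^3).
r_2 = 9597 (mod 12167)

Hensel's recurrence: r_{i+1} = r_i − f(r_i)·(f′(r_i))^{-1} mod 23^{i+2}, with f′(x) = 2x. Iterate:
  r_0 = 6 (mod 23)
  r_1 = 75 (mod 529)
  r_2 = 9597 (mod 12167)
Final: r_2 = 9597, and one checks f(r_2) ≡ 0 mod 23^3.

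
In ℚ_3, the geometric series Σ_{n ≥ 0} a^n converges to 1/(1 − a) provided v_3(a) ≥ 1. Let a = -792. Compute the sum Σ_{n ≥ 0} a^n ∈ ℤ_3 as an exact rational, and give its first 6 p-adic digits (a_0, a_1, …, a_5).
Σ a^n = 1/(1 − a) = 1/793;  first 6 digits = (1, 0, 2, 0, 0, 1)

v_3(a) = 2 ≥ 1, so the series converges in ℤ_3 to 1/(1 − a) = 1/(1 − (-792)) = 1/793. Expand this rational in ℤ_3: compute digits iteratively via d_i = x_i mod 3, x_{i+1} = (x_i − d_i)/3. The first 6 digits are (1, 0, 2, 0, 0, 1).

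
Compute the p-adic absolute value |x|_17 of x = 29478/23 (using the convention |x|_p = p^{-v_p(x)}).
|29478/23|_17 = 1/4913

Step 1 — compute v_17(x) by factoring powers of 17 out of the numerator and denominator: v_17(29478/23) = 3. Step 2 — apply |x|_p = p^{-v_p(x)} = 17^{-3} = 1/4913.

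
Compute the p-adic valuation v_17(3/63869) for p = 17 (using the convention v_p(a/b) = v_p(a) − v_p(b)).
v_17(3/63869) = -3

Factor powers of 17 from the numerator and denominator of the reduced fraction: 3 = 17^0 · 3 and 63869 = 17^3 · 13. Apply v_p(a/b) = v_p(a) − v_p(b): v_17(3/63869) = 0 − 3 = -3.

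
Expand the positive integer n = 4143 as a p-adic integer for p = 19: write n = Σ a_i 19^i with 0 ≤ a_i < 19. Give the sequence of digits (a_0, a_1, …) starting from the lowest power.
(a_0, a_1, …) = (1, 9, 11)

Repeated division by 19 gives the digits low-to-high: 4143 = 1 + 9·19^1 + 11·19^2. Digit sequence: (1, 9, 11).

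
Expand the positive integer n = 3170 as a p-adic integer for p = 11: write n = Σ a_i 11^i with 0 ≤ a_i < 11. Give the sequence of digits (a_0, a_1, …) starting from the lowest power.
(a_0, a_1, …) = (2, 2, 4, 2)

Repeated division by 11 gives the digits low-to-high: 3170 = 2 + 2·11^1 + 4·11^2 + 2·11^3. Digit sequence: (2, 2, 4, 2).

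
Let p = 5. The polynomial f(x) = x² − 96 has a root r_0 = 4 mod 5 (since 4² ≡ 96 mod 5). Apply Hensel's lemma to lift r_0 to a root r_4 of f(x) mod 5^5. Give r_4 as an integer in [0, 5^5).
r_4 = 814 (mod 3125)

Hensel's recurrence: r_{i+1} = r_i − f(r_i)·(f′(r_i))^{-1} mod 5^{i+2}, with f′(x) = 2x. Iterate:
  r_0 = 4 (mod 5)
  r_1 = 14 (mod 25)
  r_2 = 64 (mod 125)
  r_3 = 189 (mod 625)
  r_4 = 814 (mod 3125)
Final: r_4 = 814, and one checks f(r_4) ≡ 0 mod 5^5.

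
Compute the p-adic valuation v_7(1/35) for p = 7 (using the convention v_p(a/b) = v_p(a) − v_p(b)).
v_7(1/35) = -1

Factor powers of 7 from the numerator and denominator of the reduced fraction: 1 = 7^0 · 1 and 35 = 7^1 · 5. Apply v_p(a/b) = v_p(a) − v_p(b): v_7(1/35) = 0 − 1 = -1.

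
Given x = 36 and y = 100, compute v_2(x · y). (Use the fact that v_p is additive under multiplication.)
v_2(3600) = 4

v_p(x) = 2 (factor: 36 = 2^2 · 9); v_p(y) = 2 (factor: 100 = 2^2 · 25). Additivity: v_p(xy) = v_p(x) + v_p(y) = 2 + 2 = 4. (Direct check: xy = 3600 = 2^4 · (225).)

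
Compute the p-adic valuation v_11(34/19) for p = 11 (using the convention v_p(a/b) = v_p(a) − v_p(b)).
v_11(34/19) = 0

Factor powers of 11 from the numerator and denominator of the reduced fraction: 34 = 11^0 · 34 and 19 = 11^0 · 19. Apply v_p(a/b) = v_p(a) − v_p(b): v_11(34/19) = 0 − 0 = 0.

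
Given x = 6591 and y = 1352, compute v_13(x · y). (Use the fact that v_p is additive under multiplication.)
v_13(8911032) = 5

v_p(x) = 3 (factor: 6591 = 13^3 · 3); v_p(y) = 2 (factor: 1352 = 13^2 · 8). Additivity: v_p(xy) = v_p(x) + v_p(y) = 3 + 2 = 5. (Direct check: xy = 8911032 = 13^5 · (24).)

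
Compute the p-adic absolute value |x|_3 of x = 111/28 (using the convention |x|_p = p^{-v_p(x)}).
|111/28|_3 = 1/3

Step 1 — compute v_3(x) by factoring powers of 3 out of the numerator and denominator: v_3(111/28) = 1. Step 2 — apply |x|_p = p^{-v_p(x)} = 3^{-1} = 1/3.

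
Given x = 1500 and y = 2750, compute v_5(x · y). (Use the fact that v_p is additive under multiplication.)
v_5(4125000) = 6

v_p(x) = 3 (factor: 1500 = 5^3 · 12); v_p(y) = 3 (factor: 2750 = 5^3 · 22). Additivity: v_p(xy) = v_p(x) + v_p(y) = 3 + 3 = 6. (Direct check: xy = 4125000 = 5^6 · (264).)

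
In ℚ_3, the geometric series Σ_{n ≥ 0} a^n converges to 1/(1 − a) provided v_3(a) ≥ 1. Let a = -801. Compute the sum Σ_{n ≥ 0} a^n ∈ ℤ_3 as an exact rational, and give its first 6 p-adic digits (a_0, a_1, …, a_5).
Σ a^n = 1/(1 − a) = 1/802;  first 6 digits = (1, 0, 1, 0, 0, 0)

v_3(a) = 2 ≥ 1, so the series converges in ℤ_3 to 1/(1 − a) = 1/(1 − (-801)) = 1/802. Expand this rational in ℤ_3: compute digits iteratively via d_i = x_i mod 3, x_{i+1} = (x_i − d_i)/3. The first 6 digits are (1, 0, 1, 0, 0, 0).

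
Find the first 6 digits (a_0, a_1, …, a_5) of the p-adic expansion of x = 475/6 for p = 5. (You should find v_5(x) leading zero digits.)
(a_0, …, a_5) = (0, 0, 4, 4, 0, 4)

v_5(475/6) = 2, so a_0 = ... = a_1 = 0. Factor out: x = 5^2 · u with u = 19/6 a unit in ℤ_5. Expand u iteratively via a_{v+i} = u_i mod 5, u_{i+1} = (u_i − a_{v+i})/5:
  u_0 = 19/6;  a_2 = 4;  u_1 = (u_0 − 4)/5 = -1/6
  u_1 = -1/6;  a_3 = 4;  u_2 = (u_1 − 4)/5 = -5/6
  u_2 = -5/6;  a_4 = 0;  u_3 = (u_2 − 0)/5 = -1/6
  u_3 = -1/6;  a_5 = 4;  u_4 = (u_3 − 4)/5 = -5/6
Digits: (0, 0, 4, 4, 0, 4).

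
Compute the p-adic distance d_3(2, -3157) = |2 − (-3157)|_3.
d_3(2, -3157) = 1/243

Step 1 — x − y = 2 − (-3157) = 3159. Step 2 — v_3(3159) = 5 (factor: 3159 = (3^5 · 13); the sign does not affect v_p). Step 3 — |x − y|_3 = 3^{-5} = 1/243.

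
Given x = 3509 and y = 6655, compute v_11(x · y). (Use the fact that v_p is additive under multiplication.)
v_11(23352395) = 5

v_p(x) = 2 (factor: 3509 = 11^2 · 29); v_p(y) = 3 (factor: 6655 = 11^3 · 5). Additivity: v_p(xy) = v_p(x) + v_p(y) = 2 + 3 = 5. (Direct check: xy = 23352395 = 11^5 · (145).)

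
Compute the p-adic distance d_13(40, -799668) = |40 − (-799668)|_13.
d_13(40, -799668) = 1/28561

Step 1 — x − y = 40 − (-799668) = 799708. Step 2 — v_13(799708) = 4 (factor: 799708 = (13^4 · 28); the sign does not affect v_p). Step 3 — |x − y|_13 = 13^{-4} = 1/28561.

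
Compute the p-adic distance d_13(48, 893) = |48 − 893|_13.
d_13(48, 893) = 1/169

Step 1 — x − y = 48 − 893 = -845. Step 2 — v_13(-845) = 2 (factor: -845 = −(13^2 · 5); the sign does not affect v_p). Step 3 — |x − y|_13 = 13^{-2} = 1/169.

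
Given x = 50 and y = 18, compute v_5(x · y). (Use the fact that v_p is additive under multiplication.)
v_5(900) = 2

v_p(x) = 2 (factor: 50 = 5^2 · 2); v_p(y) = 0 (factor: 18 = 5^0 · 18). Additivity: v_p(xy) = v_p(x) + v_p(y) = 2 + 0 = 2. (Direct check: xy = 900 = 5^2 · (36).)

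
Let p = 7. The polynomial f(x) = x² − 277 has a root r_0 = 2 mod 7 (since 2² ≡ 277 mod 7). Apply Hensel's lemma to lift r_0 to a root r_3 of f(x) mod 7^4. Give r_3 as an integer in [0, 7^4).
r_3 = 1087 (mod 2401)

Hensel's recurrence: r_{i+1} = r_i − f(r_i)·(f′(r_i))^{-1} mod 7^{i+2}, with f′(x) = 2x. Iterate:
  r_0 = 2 (mod 7)
  r_1 = 9 (mod 49)
  r_2 = 58 (mod 343)
  r_3 = 1087 (mod 2401)
Final: r_3 = 1087, and one checks f(r_3) ≡ 0 mod 7^4.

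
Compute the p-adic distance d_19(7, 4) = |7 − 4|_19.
d_19(7, 4) = 1

Step 1 — x − y = 7 − 4 = 3. Step 2 — v_19(3) = 0 (factor: 3 = (19^0 · 3); the sign does not affect v_p). Step 3 — |x − y|_19 = 19^{0} = 1.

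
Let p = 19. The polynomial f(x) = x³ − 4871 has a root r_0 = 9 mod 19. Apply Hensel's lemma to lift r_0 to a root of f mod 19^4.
r_3 = 65578 (mod 130321)

Hensel: r_{i+1} = r_i − f(r_i)/f′(r_i) mod 19^{i+2}, where f′(x) = 3x². Iterate:
  r_0 = 9 (mod 19)
  r_1 = 237 (mod 361)
  r_2 = 3847 (mod 6859)
  r_3 = 65578 (mod 130321)
Final: r = 65578 with f(r) ≡ 0 mod 19^4.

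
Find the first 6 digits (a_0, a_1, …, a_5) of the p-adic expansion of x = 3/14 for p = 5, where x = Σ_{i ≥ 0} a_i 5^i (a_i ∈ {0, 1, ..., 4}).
(a_0, …, a_5) = (2, 0, 1, 3, 4, 3)

v_5(3/14) = 0 (numerator and denominator both coprime to 5), so x ∈ ℤ_5^×. Compute digits iteratively via a_i = x_i mod 5, x_{i+1} = (x_i − a_i)/5, with x_0 = x:
  x_0 = 3/14;  a_0 = 2;  x_1 = (x_0 − 2)/5 = -5/14
  x_1 = -5/14;  a_1 = 0;  x_2 = (x_1 − 0)/5 = -1/14
  x_2 = -1/14;  a_2 = 1;  x_3 = (x_2 − 1)/5 = -3/14
  x_3 = -3/14;  a_3 = 3;  x_4 = (x_3 − 3)/5 = -9/14
  x_4 = -9/14;  a_4 = 4;  x_5 = (x_4 − 4)/5 = -13/14
  x_5 = -13/14;  a_5 = 3;  x_6 = (x_5 − 3)/5 = -11/14
Digits: (2, 0, 1, 3, 4, 3).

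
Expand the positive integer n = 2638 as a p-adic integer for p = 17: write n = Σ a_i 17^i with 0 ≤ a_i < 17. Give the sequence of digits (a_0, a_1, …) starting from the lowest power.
(a_0, a_1, …) = (3, 2, 9)

Repeated division by 17 gives the digits low-to-high: 2638 = 3 + 2·17^1 + 9·17^2. Digit sequence: (3, 2, 9).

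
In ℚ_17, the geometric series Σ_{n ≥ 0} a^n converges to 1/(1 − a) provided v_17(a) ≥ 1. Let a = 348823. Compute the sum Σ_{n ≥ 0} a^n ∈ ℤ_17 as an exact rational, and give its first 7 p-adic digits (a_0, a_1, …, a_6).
Σ a^n = 1/(1 − a) = -1/348822;  first 7 digits = (1, 0, 0, 3, 4, 0, 9)

v_17(a) = 3 ≥ 1, so the series converges in ℤ_17 to 1/(1 − a) = 1/(1 − 348823) = -1/348822. Expand this rational in ℤ_17: compute digits iteratively via d_i = x_i mod 17, x_{i+1} = (x_i − d_i)/17. The first 7 digits are (1, 0, 0, 3, 4, 0, 9).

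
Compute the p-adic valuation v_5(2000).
v_5(2000) = 3

v_5(n) is the largest exponent k such that 5^k divides n. Factor out: 2000 = 5^3 · 16. (Sign doesn't affect v_p.) So v_5(2000) = 3.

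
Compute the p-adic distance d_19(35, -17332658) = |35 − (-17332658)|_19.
d_19(35, -17332658) = 1/2476099

Step 1 — x − y = 35 − (-17332658) = 17332693. Step 2 — v_19(17332693) = 5 (factor: 17332693 = (19^5 · 7); the sign does not affect v_p). Step 3 — |x − y|_19 = 19^{-5} = 1/2476099.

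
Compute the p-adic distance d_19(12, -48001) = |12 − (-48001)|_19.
d_19(12, -48001) = 1/6859

Step 1 — x − y = 12 − (-48001) = 48013. Step 2 — v_19(48013) = 3 (factor: 48013 = (19^3 · 7); the sign does not affect v_p). Step 3 — |x − y|_19 = 19^{-3} = 1/6859.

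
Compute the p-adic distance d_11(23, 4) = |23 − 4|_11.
d_11(23, 4) = 1

Step 1 — x − y = 23 − 4 = 19. Step 2 — v_11(19) = 0 (factor: 19 = (11^0 · 19); the sign does not affect v_p). Step 3 — |x − y|_11 = 11^{0} = 1.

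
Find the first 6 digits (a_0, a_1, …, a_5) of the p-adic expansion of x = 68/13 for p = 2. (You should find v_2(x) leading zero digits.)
(a_0, …, a_5) = (0, 0, 1, 0, 1, 0)

v_2(68/13) = 2, so a_0 = ... = a_1 = 0. Factor out: x = 2^2 · u with u = 17/13 a unit in ℤ_2. Expand u iteratively via a_{v+i} = u_i mod 2, u_{i+1} = (u_i − a_{v+i})/2:
  u_0 = 17/13;  a_2 = 1;  u_1 = (u_0 − 1)/2 = 2/13
  u_1 = 2/13;  a_3 = 0;  u_2 = (u_1 − 0)/2 = 1/13
  u_2 = 1/13;  a_4 = 1;  u_3 = (u_2 − 1)/2 = -6/13
  u_3 = -6/13;  a_5 = 0;  u_4 = (u_3 − 0)/2 = -3/13
Digits: (0, 0, 1, 0, 1, 0).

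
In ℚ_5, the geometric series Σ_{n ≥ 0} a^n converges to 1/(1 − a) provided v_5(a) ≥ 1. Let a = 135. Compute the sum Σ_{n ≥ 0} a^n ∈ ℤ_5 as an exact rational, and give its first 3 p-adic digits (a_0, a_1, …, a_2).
Σ a^n = 1/(1 − a) = -1/134;  first 3 digits = (1, 2, 4)

v_5(a) = 1 ≥ 1, so the series converges in ℤ_5 to 1/(1 − a) = 1/(1 − 135) = -1/134. Expand this rational in ℤ_5: compute digits iteratively via d_i = x_i mod 5, x_{i+1} = (x_i − d_i)/5. The first 3 digits are (1, 2, 4).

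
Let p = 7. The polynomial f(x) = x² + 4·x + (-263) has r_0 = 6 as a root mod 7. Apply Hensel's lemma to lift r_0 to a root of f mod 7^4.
r_3 = 720 (mod 2401)

Hensel: r_{i+1} = r_i − f(r_i)·(f′(r_i))^{-1} mod 7^{i+2}, f′(x) = 2x + 4. Iterate:
  r_0 = 6 (mod 7)
  r_1 = 34 (mod 49)
  r_2 = 34 (mod 343)
  r_3 = 720 (mod 2401)
Final: r = 720 satisfies f(r) ≡ 0 mod 7^4.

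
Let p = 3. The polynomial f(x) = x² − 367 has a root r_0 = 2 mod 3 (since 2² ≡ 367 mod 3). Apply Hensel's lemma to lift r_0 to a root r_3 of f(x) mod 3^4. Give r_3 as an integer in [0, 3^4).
r_3 = 23 (mod 81)

Hensel's recurrence: r_{i+1} = r_i − f(r_i)·(f′(r_i))^{-1} mod 3^{i+2}, with f′(x) = 2x. Iterate:
  r_0 = 2 (mod 3)
  r_1 = 5 (mod 9)
  r_2 = 23 (mod 27)
  r_3 = 23 (mod 81)
Final: r_3 = 23, and one checks f(r_3) ≡ 0 mod 3^4.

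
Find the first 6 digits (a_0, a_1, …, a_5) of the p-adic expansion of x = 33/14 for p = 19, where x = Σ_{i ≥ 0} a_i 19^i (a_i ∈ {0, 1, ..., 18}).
(a_0, …, a_5) = (1, 15, 6, 1, 4, 12)

v_19(33/14) = 0 (numerator and denominator both coprime to 19), so x ∈ ℤ_19^×. Compute digits iteratively via a_i = x_i mod 19, x_{i+1} = (x_i − a_i)/19, with x_0 = x:
  x_0 = 33/14;  a_0 = 1;  x_1 = (x_0 − 1)/19 = 1/14
  x_1 = 1/14;  a_1 = 15;  x_2 = (x_1 − 15)/19 = -11/14
  x_2 = -11/14;  a_2 = 6;  x_3 = (x_2 − 6)/19 = -5/14
  x_3 = -5/14;  a_3 = 1;  x_4 = (x_3 − 1)/19 = -1/14
  x_4 = -1/14;  a_4 = 4;  x_5 = (x_4 − 4)/19 = -3/14
  x_5 = -3/14;  a_5 = 12;  x_6 = (x_5 − 12)/19 = -9/14
Digits: (1, 15, 6, 1, 4, 12).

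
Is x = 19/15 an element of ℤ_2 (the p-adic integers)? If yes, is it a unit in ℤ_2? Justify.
x ∈ ℤ_2^× (unit); v_2(x) = 0

ℤ_2 = {x ∈ ℚ_2 : v_2(x) ≥ 0} and ℤ_2^× = {x ∈ ℤ_2 : v_2(x) = 0}. Here v_2(19/15) = v_2(num) − v_2(den) = 0; compare against these criteria.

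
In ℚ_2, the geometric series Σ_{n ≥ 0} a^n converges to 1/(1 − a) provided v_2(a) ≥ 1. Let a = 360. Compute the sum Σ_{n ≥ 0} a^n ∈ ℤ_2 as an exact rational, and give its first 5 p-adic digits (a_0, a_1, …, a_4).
Σ a^n = 1/(1 − a) = -1/359;  first 5 digits = (1, 0, 0, 1, 0)

v_2(a) = 3 ≥ 1, so the series converges in ℤ_2 to 1/(1 − a) = 1/(1 − 360) = -1/359. Expand this rational in ℤ_2: compute digits iteratively via d_i = x_i mod 2, x_{i+1} = (x_i − d_i)/2. The first 5 digits are (1, 0, 0, 1, 0).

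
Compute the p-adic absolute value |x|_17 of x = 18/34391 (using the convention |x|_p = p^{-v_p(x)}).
|18/34391|_17 = 4913

Step 1 — compute v_17(x) by factoring powers of 17 out of the numerator and denominator: v_17(18/34391) = -3. Step 2 — apply |x|_p = p^{-v_p(x)} = 17^{3} = 4913.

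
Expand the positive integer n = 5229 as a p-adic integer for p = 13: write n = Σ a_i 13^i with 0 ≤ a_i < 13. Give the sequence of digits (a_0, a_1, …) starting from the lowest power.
(a_0, a_1, …) = (3, 12, 4, 2)

Repeated division by 13 gives the digits low-to-high: 5229 = 3 + 12·13^1 + 4·13^2 + 2·13^3. Digit sequence: (3, 12, 4, 2).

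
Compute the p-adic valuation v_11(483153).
v_11(483153) = 5

v_11(n) is the largest exponent k such that 11^k divides n. Factor out: 483153 = 11^5 · 3. (Sign doesn't affect v_p.) So v_11(483153) = 5.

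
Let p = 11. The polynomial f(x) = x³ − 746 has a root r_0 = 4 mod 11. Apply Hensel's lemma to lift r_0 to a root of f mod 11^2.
r_1 = 114 (mod 121)

Hensel: r_{i+1} = r_i − f(r_i)/f′(r_i) mod 11^{i+2}, where f′(x) = 3x². Iterate:
  r_0 = 4 (mod 11)
  r_1 = 114 (mod 121)
Final: r = 114 with f(r) ≡ 0 mod 11^2.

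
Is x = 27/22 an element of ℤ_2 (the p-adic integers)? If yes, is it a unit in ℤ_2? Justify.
x ∉ ℤ_2 (v_2(x) = -1 < 0)

ℤ_2 = {x ∈ ℚ_2 : v_2(x) ≥ 0} and ℤ_2^× = {x ∈ ℤ_2 : v_2(x) = 0}. Here v_2(27/22) = v_2(num) − v_2(den) = -1; compare against these criteria.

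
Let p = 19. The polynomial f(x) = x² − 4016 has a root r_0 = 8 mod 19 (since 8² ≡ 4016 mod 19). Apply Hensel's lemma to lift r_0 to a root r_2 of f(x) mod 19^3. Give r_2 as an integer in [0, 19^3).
r_2 = 4587 (mod 6859)

Hensel's recurrence: r_{i+1} = r_i − f(r_i)·(f′(r_i))^{-1} mod 19^{i+2}, with f′(x) = 2x. Iterate:
  r_0 = 8 (mod 19)
  r_1 = 255 (mod 361)
  r_2 = 4587 (mod 6859)
Final: r_2 = 4587, and one checks f(r_2) ≡ 0 mod 19^3.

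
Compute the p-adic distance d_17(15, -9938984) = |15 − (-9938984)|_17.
d_17(15, -9938984) = 1/1419857

Step 1 — x − y = 15 − (-9938984) = 9938999. Step 2 — v_17(9938999) = 5 (factor: 9938999 = (17^5 · 7); the sign does not affect v_p). Step 3 — |x − y|_17 = 17^{-5} = 1/1419857.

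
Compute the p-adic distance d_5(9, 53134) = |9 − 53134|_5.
d_5(9, 53134) = 1/3125

Step 1 — x − y = 9 − 53134 = -53125. Step 2 — v_5(-53125) = 5 (factor: -53125 = −(5^5 · 17); the sign does not affect v_p). Step 3 — |x − y|_5 = 5^{-5} = 1/3125.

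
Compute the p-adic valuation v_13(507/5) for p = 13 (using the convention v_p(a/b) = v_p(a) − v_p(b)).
v_13(507/5) = 2

Factor powers of 13 from the numerator and denominator of the reduced fraction: 507 = 13^2 · 3 and 5 = 13^0 · 5. Apply v_p(a/b) = v_p(a) − v_p(b): v_13(507/5) = 2 − 0 = 2.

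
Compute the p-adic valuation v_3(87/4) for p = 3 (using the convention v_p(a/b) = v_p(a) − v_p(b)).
v_3(87/4) = 1

Factor powers of 3 from the numerator and denominator of the reduced fraction: 87 = 3^1 · 29 and 4 = 3^0 · 4. Apply v_p(a/b) = v_p(a) − v_p(b): v_3(87/4) = 1 − 0 = 1.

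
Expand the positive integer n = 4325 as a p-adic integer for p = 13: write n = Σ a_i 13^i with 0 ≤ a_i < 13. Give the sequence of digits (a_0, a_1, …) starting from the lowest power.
(a_0, a_1, …) = (9, 7, 12, 1)

Repeated division by 13 gives the digits low-to-high: 4325 = 9 + 7·13^1 + 12·13^2 + 1·13^3. Digit sequence: (9, 7, 12, 1).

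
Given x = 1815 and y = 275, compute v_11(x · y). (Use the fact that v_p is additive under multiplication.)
v_11(499125) = 3

v_p(x) = 2 (factor: 1815 = 11^2 · 15); v_p(y) = 1 (factor: 275 = 11^1 · 25). Additivity: v_p(xy) = v_p(x) + v_p(y) = 2 + 1 = 3. (Direct check: xy = 499125 = 11^3 · (375).)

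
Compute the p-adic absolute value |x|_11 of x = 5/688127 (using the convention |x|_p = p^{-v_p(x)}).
|5/688127|_11 = 14641

Step 1 — compute v_11(x) by factoring powers of 11 out of the numerator and denominator: v_11(5/688127) = -4. Step 2 — apply |x|_p = p^{-v_p(x)} = 11^{4} = 14641.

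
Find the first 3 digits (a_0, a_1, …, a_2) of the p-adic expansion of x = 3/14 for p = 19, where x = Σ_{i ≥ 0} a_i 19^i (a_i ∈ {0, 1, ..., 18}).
(a_0, …, a_2) = (7, 1, 4)

v_19(3/14) = 0 (numerator and denominator both coprime to 19), so x ∈ ℤ_19^×. Compute digits iteratively via a_i = x_i mod 19, x_{i+1} = (x_i − a_i)/19, with x_0 = x:
  x_0 = 3/14;  a_0 = 7;  x_1 = (x_0 − 7)/19 = -5/14
  x_1 = -5/14;  a_1 = 1;  x_2 = (x_1 − 1)/19 = -1/14
  x_2 = -1/14;  a_2 = 4;  x_3 = (x_2 − 4)/19 = -3/14
Digits: (7, 1, 4).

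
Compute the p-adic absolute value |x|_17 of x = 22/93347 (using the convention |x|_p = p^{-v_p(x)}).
|22/93347|_17 = 4913

Step 1 — compute v_17(x) by factoring powers of 17 out of the numerator and denominator: v_17(22/93347) = -3. Step 2 — apply |x|_p = p^{-v_p(x)} = 17^{3} = 4913.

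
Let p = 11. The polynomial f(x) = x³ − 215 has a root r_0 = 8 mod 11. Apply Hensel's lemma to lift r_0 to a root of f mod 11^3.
r_2 = 844 (mod 1331)

Hensel: r_{i+1} = r_i − f(r_i)/f′(r_i) mod 11^{i+2}, where f′(x) = 3x². Iterate:
  r_0 = 8 (mod 11)
  r_1 = 118 (mod 121)
  r_2 = 844 (mod 1331)
Final: r = 844 with f(r) ≡ 0 mod 11^3.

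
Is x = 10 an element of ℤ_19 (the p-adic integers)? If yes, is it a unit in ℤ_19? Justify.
x ∈ ℤ_19^× (unit); v_19(x) = 0

ℤ_19 = {x ∈ ℚ_19 : v_19(x) ≥ 0} and ℤ_19^× = {x ∈ ℤ_19 : v_19(x) = 0}. Here v_19(10) = v_19(num) − v_19(den) = 0; compare against these criteria.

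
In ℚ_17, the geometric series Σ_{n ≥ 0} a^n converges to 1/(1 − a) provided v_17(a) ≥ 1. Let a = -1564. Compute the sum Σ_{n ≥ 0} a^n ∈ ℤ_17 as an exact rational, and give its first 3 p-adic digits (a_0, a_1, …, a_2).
Σ a^n = 1/(1 − a) = 1/1565;  first 3 digits = (1, 10, 9)

v_17(a) = 1 ≥ 1, so the series converges in ℤ_17 to 1/(1 − a) = 1/(1 − (-1564)) = 1/1565. Expand this rational in ℤ_17: compute digits iteratively via d_i = x_i mod 17, x_{i+1} = (x_i − d_i)/17. The first 3 digits are (1, 10, 9).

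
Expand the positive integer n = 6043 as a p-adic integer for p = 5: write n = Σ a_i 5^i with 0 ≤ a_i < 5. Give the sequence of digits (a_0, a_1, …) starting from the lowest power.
(a_0, a_1, …) = (3, 3, 1, 3, 4, 1)

Repeated division by 5 gives the digits low-to-high: 6043 = 3 + 3·5^1 + 1·5^2 + 3·5^3 + 4·5^4 + 1·5^5. Digit sequence: (3, 3, 1, 3, 4, 1).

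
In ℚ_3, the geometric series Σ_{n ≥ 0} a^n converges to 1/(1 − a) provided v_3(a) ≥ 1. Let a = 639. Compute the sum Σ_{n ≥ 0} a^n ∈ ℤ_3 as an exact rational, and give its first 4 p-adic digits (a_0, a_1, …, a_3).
Σ a^n = 1/(1 − a) = -1/638;  first 4 digits = (1, 0, 2, 2)

v_3(a) = 2 ≥ 1, so the series converges in ℤ_3 to 1/(1 − a) = 1/(1 − 639) = -1/638. Expand this rational in ℤ_3: compute digits iteratively via d_i = x_i mod 3, x_{i+1} = (x_i − d_i)/3. The first 4 digits are (1, 0, 2, 2).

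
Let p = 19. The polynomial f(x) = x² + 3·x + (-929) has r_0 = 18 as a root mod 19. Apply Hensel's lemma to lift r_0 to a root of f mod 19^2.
r_1 = 208 (mod 361)

Hensel: r_{i+1} = r_i − f(r_i)·(f′(r_i))^{-1} mod 19^{i+2}, f′(x) = 2x + 3. Iterate:
  r_0 = 18 (mod 19)
  r_1 = 208 (mod 361)
Final: r = 208 satisfies f(r) ≡ 0 mod 19^2.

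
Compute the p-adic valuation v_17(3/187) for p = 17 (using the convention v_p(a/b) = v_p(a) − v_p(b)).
v_17(3/187) = -1

Factor powers of 17 from the numerator and denominator of the reduced fraction: 3 = 17^0 · 3 and 187 = 17^1 · 11. Apply v_p(a/b) = v_p(a) − v_p(b): v_17(3/187) = 0 − 1 = -1.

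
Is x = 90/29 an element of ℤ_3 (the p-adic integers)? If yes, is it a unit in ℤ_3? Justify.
x ∈ ℤ_3 but not a unit; v_3(x) = 2 > 0

ℤ_3 = {x ∈ ℚ_3 : v_3(x) ≥ 0} and ℤ_3^× = {x ∈ ℤ_3 : v_3(x) = 0}. Here v_3(90/29) = v_3(num) − v_3(den) = 2; compare against these criteria.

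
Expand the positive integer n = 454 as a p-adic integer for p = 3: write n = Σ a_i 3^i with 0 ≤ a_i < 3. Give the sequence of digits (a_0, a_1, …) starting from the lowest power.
(a_0, a_1, …) = (1, 1, 2, 1, 2, 1)

Repeated division by 3 gives the digits low-to-high: 454 = 1 + 1·3^1 + 2·3^2 + 1·3^3 + 2·3^4 + 1·3^5. Digit sequence: (1, 1, 2, 1, 2, 1).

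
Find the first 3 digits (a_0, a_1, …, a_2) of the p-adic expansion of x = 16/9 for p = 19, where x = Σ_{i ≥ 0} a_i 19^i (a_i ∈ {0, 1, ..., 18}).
(a_0, …, a_2) = (6, 4, 4)

v_19(16/9) = 0 (numerator and denominator both coprime to 19), so x ∈ ℤ_19^×. Compute digits iteratively via a_i = x_i mod 19, x_{i+1} = (x_i − a_i)/19, with x_0 = x:
  x_0 = 16/9;  a_0 = 6;  x_1 = (x_0 − 6)/19 = -2/9
  x_1 = -2/9;  a_1 = 4;  x_2 = (x_1 − 4)/19 = -2/9
  x_2 = -2/9;  a_2 = 4;  x_3 = (x_2 − 4)/19 = -2/9
Digits: (6, 4, 4).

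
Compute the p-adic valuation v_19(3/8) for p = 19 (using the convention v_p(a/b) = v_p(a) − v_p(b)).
v_19(3/8) = 0

Factor powers of 19 from the numerator and denominator of the reduced fraction: 3 = 19^0 · 3 and 8 = 19^0 · 8. Apply v_p(a/b) = v_p(a) − v_p(b): v_19(3/8) = 0 − 0 = 0.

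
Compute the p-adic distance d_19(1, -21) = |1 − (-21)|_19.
d_19(1, -21) = 1

Step 1 — x − y = 1 − (-21) = 22. Step 2 — v_19(22) = 0 (factor: 22 = (19^0 · 22); the sign does not affect v_p). Step 3 — |x − y|_19 = 19^{0} = 1.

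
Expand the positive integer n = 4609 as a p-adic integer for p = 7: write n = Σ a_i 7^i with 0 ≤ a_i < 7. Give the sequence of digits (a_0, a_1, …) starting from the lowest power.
(a_0, a_1, …) = (3, 0, 3, 6, 1)

Repeated division by 7 gives the digits low-to-high: 4609 = 3 + 3·7^2 + 6·7^3 + 1·7^4. Digit sequence: (3, 0, 3, 6, 1).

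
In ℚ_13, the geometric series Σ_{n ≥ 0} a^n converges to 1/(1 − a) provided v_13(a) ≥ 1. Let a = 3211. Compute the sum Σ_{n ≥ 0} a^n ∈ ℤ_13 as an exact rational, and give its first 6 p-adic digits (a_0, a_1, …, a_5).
Σ a^n = 1/(1 − a) = -1/3210;  first 6 digits = (1, 0, 6, 1, 10, 1)

v_13(a) = 2 ≥ 1, so the series converges in ℤ_13 to 1/(1 − a) = 1/(1 − 3211) = -1/3210. Expand this rational in ℤ_13: compute digits iteratively via d_i = x_i mod 13, x_{i+1} = (x_i − d_i)/13. The first 6 digits are (1, 0, 6, 1, 10, 1).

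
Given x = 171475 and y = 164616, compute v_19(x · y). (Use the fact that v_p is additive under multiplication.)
v_19(28227528600) = 6

v_p(x) = 3 (factor: 171475 = 19^3 · 25); v_p(y) = 3 (factor: 164616 = 19^3 · 24). Additivity: v_p(xy) = v_p(x) + v_p(y) = 3 + 3 = 6. (Direct check: xy = 28227528600 = 19^6 · (600).)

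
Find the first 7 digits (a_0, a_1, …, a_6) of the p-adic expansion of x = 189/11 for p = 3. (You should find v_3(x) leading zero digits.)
(a_0, …, a_6) = (0, 0, 0, 2, 2, 0, 0)

v_3(189/11) = 3, so a_0 = ... = a_2 = 0. Factor out: x = 3^3 · u with u = 7/11 a unit in ℤ_3. Expand u iteratively via a_{v+i} = u_i mod 3, u_{i+1} = (u_i − a_{v+i})/3:
  u_0 = 7/11;  a_3 = 2;  u_1 = (u_0 − 2)/3 = -5/11
  u_1 = -5/11;  a_4 = 2;  u_2 = (u_1 − 2)/3 = -9/11
  u_2 = -9/11;  a_5 = 0;  u_3 = (u_2 − 0)/3 = -3/11
  u_3 = -3/11;  a_6 = 0;  u_4 = (u_3 − 0)/3 = -1/11
Digits: (0, 0, 0, 2, 2, 0, 0).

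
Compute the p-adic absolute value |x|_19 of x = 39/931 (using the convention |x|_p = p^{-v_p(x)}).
|39/931|_19 = 19

Step 1 — compute v_19(x) by factoring powers of 19 out of the numerator and denominator: v_19(39/931) = -1. Step 2 — apply |x|_p = p^{-v_p(x)} = 19^{1} = 19.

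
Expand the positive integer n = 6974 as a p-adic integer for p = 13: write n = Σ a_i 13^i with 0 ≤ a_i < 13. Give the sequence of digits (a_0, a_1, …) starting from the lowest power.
(a_0, a_1, …) = (6, 3, 2, 3)

Repeated division by 13 gives the digits low-to-high: 6974 = 6 + 3·13^1 + 2·13^2 + 3·13^3. Digit sequence: (6, 3, 2, 3).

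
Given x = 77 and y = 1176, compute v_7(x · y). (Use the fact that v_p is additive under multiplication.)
v_7(90552) = 3

v_p(x) = 1 (factor: 77 = 7^1 · 11); v_p(y) = 2 (factor: 1176 = 7^2 · 24). Additivity: v_p(xy) = v_p(x) + v_p(y) = 1 + 2 = 3. (Direct check: xy = 90552 = 7^3 · (264).)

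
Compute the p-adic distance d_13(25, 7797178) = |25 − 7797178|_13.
d_13(25, 7797178) = 1/371293

Step 1 — x − y = 25 − 7797178 = -7797153. Step 2 — v_13(-7797153) = 5 (factor: -7797153 = −(13^5 · 21); the sign does not affect v_p). Step 3 — |x − y|_13 = 13^{-5} = 1/371293.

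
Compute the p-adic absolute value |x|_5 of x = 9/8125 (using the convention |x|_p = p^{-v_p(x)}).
|9/8125|_5 = 625

Step 1 — compute v_5(x) by factoring powers of 5 out of the numerator and denominator: v_5(9/8125) = -4. Step 2 — apply |x|_p = p^{-v_p(x)} = 5^{4} = 625.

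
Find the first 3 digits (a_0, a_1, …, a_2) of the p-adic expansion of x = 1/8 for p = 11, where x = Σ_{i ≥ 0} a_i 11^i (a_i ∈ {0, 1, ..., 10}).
(a_0, …, a_2) = (7, 9, 6)

v_11(1/8) = 0 (numerator and denominator both coprime to 11), so x ∈ ℤ_11^×. Compute digits iteratively via a_i = x_i mod 11, x_{i+1} = (x_i − a_i)/11, with x_0 = x:
  x_0 = 1/8;  a_0 = 7;  x_1 = (x_0 − 7)/11 = -5/8
  x_1 = -5/8;  a_1 = 9;  x_2 = (x_1 − 9)/11 = -7/8
  x_2 = -7/8;  a_2 = 6;  x_3 = (x_2 − 6)/11 = -5/8
Digits: (7, 9, 6).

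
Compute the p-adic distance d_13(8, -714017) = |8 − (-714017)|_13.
d_13(8, -714017) = 1/28561

Step 1 — x − y = 8 − (-714017) = 714025. Step 2 — v_13(714025) = 4 (factor: 714025 = (13^4 · 25); the sign does not affect v_p). Step 3 — |x − y|_13 = 13^{-4} = 1/28561.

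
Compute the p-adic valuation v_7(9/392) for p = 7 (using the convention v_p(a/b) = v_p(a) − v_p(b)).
v_7(9/392) = -2

Factor powers of 7 from the numerator and denominator of the reduced fraction: 9 = 7^0 · 9 and 392 = 7^2 · 8. Apply v_p(a/b) = v_p(a) − v_p(b): v_7(9/392) = 0 − 2 = -2.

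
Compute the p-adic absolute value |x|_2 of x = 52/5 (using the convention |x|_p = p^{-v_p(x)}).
|52/5|_2 = 1/4

Step 1 — compute v_2(x) by factoring powers of 2 out of the numerator and denominator: v_2(52/5) = 2. Step 2 — apply |x|_p = p^{-v_p(x)} = 2^{-2} = 1/4.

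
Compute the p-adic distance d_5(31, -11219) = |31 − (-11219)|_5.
d_5(31, -11219) = 1/625

Step 1 — x − y = 31 − (-11219) = 11250. Step 2 — v_5(11250) = 4 (factor: 11250 = (5^4 · 18); the sign does not affect v_p). Step 3 — |x − y|_5 = 5^{-4} = 1/625.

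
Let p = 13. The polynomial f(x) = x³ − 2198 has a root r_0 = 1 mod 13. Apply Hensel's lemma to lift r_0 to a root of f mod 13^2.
r_1 = 1 (mod 169)

Hensel: r_{i+1} = r_i − f(r_i)/f′(r_i) mod 13^{i+2}, where f′(x) = 3x². Iterate:
  r_0 = 1 (mod 13)
  r_1 = 1 (mod 169)
Final: r = 1 with f(r) ≡ 0 mod 13^2.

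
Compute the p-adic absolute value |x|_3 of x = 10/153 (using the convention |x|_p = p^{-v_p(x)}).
|10/153|_3 = 9

Step 1 — compute v_3(x) by factoring powers of 3 out of the numerator and denominator: v_3(10/153) = -2. Step 2 — apply |x|_p = p^{-v_p(x)} = 3^{2} = 9.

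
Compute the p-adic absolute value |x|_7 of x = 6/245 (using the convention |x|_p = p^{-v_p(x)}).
|6/245|_7 = 49

Step 1 — compute v_7(x) by factoring powers of 7 out of the numerator and denominator: v_7(6/245) = -2. Step 2 — apply |x|_p = p^{-v_p(x)} = 7^{2} = 49.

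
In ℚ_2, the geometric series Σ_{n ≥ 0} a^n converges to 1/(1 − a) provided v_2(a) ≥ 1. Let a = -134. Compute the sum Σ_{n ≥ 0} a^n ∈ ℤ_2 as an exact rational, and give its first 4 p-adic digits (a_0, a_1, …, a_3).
Σ a^n = 1/(1 − a) = 1/135;  first 4 digits = (1, 1, 1, 0)

v_2(a) = 1 ≥ 1, so the series converges in ℤ_2 to 1/(1 − a) = 1/(1 − (-134)) = 1/135. Expand this rational in ℤ_2: compute digits iteratively via d_i = x_i mod 2, x_{i+1} = (x_i − d_i)/2. The first 4 digits are (1, 1, 1, 0).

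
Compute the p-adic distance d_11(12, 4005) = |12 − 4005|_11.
d_11(12, 4005) = 1/1331

Step 1 — x − y = 12 − 4005 = -3993. Step 2 — v_11(-3993) = 3 (factor: -3993 = −(11^3 · 3); the sign does not affect v_p). Step 3 — |x − y|_11 = 11^{-3} = 1/1331.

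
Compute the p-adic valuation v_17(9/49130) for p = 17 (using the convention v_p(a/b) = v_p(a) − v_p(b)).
v_17(9/49130) = -3

Factor powers of 17 from the numerator and denominator of the reduced fraction: 9 = 17^0 · 9 and 49130 = 17^3 · 10. Apply v_p(a/b) = v_p(a) − v_p(b): v_17(9/49130) = 0 − 3 = -3.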